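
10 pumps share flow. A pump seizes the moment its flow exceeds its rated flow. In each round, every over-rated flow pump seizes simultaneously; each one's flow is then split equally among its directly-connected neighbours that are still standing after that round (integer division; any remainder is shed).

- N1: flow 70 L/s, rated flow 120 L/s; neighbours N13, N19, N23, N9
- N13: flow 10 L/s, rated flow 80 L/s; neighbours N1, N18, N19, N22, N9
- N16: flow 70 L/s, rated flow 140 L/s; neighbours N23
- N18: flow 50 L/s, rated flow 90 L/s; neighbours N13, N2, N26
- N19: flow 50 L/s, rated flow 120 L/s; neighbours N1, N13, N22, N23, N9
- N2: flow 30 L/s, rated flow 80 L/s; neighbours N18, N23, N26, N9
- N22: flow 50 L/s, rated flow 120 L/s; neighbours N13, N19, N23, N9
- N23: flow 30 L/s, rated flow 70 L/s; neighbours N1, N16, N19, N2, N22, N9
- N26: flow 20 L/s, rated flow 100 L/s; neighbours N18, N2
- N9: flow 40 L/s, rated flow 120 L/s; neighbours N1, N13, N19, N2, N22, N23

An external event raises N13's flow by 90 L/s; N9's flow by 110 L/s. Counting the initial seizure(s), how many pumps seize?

9

Round 1 — N13 at 100 > 80; N9 at 150 > 120. N13, N9 seize.
  N13 sheds 100 L/s to N1, N18, N19, N22: 25 each.
    N1: 70+25 = 95 ≤ 120
    N18: 50+25 = 75 ≤ 90
    N19: 50+25 = 75 ≤ 120
    N22: 50+25 = 75 ≤ 120
  N9 sheds 150 L/s to N1, N19, N2, N22, N23: 30 each.
    N1: 95+30 = 125 > 120
    N19: 75+30 = 105 ≤ 120
    N2: 30+30 = 60 ≤ 80
    N22: 75+30 = 105 ≤ 120
    N23: 30+30 = 60 ≤ 70
Round 2 — N1 seizes.
  N1 sheds 125 L/s to N19, N23: 62 each (1 lost).
    N19: 105+62 = 167 > 120
    N23: 60+62 = 122 > 70
Round 3 — N19, N23 seize.
  N19 sheds 167 L/s to N22: 167 each.
    N22: 105+167 = 272 > 120
  N23 sheds 122 L/s to N16, N2, N22: 40 each (2 lost).
    N16: 70+40 = 110 ≤ 140
    N2: 60+40 = 100 > 80
    N22: 272+40 = 312 > 120
Round 4 — N2, N22 seize.
  N2 sheds 100 L/s to N18, N26: 50 each.
    N18: 75+50 = 125 > 90
    N26: 20+50 = 70 ≤ 100
  N22 sheds 312 L/s: no online neighbours, lost.
Round 5 — N18 seizes.
  N18 sheds 125 L/s to N26: 125 each.
    N26: 70+125 = 195 > 100
Round 6 — N26 seizes.
  N26 sheds 195 L/s: no online neighbours, lost.
No further seizures.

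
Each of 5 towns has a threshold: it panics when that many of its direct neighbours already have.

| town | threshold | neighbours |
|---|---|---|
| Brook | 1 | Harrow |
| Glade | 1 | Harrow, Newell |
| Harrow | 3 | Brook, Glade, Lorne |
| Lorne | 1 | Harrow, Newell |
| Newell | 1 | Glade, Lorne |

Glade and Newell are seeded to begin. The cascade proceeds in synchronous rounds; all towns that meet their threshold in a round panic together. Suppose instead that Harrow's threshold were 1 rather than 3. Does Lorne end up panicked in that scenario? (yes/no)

With Harrow's threshold at 1:
Round 1 — Glade, Newell panic (initial).
Round 2 — checking thresholds:
  Harrow: 1 of 3 neighbours ≥ 1, panics.
  Lorne: 1 of 2 neighbours ≥ 1, panics.
Round 3 — checking thresholds:
  Brook: 1 of 1 neighbours ≥ 1, panics.
Round 4 — no new panics; cascade stops.

yes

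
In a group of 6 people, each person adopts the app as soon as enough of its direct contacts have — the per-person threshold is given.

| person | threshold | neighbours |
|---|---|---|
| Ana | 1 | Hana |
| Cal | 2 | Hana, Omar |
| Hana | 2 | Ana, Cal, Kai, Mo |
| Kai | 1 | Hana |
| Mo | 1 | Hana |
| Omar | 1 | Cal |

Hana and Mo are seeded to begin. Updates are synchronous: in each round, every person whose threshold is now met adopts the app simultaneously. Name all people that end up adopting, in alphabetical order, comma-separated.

Round 1 — Hana, Mo adopt the app (initial).
Round 2 — checking thresholds:
  Ana: 1 of 1 neighbours ≥ 1, adopts the app.
  Cal: 1 of 2 neighbours < 2, not yet.
  Kai: 1 of 1 neighbours ≥ 1, adopts the app.
Round 3 — no new adoptions; cascade stops.

Ana, Hana, Kai, Mo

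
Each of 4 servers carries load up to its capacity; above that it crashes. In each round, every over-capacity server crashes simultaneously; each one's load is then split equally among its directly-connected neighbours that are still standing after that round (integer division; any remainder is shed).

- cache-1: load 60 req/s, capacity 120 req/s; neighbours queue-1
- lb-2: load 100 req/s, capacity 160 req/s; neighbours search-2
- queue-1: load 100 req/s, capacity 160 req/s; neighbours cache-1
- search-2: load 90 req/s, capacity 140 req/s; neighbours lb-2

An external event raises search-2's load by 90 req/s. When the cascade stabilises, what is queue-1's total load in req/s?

Round 1 — search-2 at 180 > 140. search-2 crashes.
  search-2 sheds 180 req/s to lb-2: 180 each.
    lb-2: 100+180 = 280 > 160
Round 2 — lb-2 crashes.
  lb-2 sheds 280 req/s: no online neighbours, lost.
No further crashes.

100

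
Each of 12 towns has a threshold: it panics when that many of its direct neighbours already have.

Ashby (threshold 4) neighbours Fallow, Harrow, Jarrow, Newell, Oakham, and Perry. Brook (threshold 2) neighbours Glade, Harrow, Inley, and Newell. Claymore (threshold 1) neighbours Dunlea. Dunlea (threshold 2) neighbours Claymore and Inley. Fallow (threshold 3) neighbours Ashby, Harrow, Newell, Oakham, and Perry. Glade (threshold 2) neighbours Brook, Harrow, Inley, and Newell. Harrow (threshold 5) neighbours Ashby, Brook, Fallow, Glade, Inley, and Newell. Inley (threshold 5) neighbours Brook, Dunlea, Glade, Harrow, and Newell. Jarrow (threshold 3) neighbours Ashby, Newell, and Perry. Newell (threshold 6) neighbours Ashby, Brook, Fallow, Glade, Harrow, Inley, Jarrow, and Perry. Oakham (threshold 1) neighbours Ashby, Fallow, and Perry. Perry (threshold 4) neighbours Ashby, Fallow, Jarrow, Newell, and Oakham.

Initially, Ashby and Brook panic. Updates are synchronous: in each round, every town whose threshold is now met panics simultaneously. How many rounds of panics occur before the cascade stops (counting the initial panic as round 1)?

2

Round 1 — Ashby, Brook panic (initial).
Round 2 — checking thresholds:
  Fallow: 1 of 5 neighbours < 3, not yet.
  Glade: 1 of 4 neighbours < 2, not yet.
  Harrow: 2 of 6 neighbours < 5, not yet.
  Inley: 1 of 5 neighbours < 5, not yet.
  Jarrow: 1 of 3 neighbours < 3, not yet.
  Newell: 2 of 8 neighbours < 6, not yet.
  Oakham: 1 of 3 neighbours ≥ 1, panics.
  Perry: 1 of 5 neighbours < 4, not yet.
Round 3 — no new panics; cascade stops.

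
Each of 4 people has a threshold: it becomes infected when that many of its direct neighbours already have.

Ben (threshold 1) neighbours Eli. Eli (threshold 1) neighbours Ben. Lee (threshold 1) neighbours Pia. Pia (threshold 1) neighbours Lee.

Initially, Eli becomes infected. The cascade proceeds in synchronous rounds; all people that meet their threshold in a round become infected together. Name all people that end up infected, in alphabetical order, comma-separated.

Ben, Eli

Round 1 — Eli becomes infected (initial).
Round 2 — checking thresholds:
  Ben: 1 of 1 neighbours ≥ 1, becomes infected.
Round 3 — no new infections; cascade stops.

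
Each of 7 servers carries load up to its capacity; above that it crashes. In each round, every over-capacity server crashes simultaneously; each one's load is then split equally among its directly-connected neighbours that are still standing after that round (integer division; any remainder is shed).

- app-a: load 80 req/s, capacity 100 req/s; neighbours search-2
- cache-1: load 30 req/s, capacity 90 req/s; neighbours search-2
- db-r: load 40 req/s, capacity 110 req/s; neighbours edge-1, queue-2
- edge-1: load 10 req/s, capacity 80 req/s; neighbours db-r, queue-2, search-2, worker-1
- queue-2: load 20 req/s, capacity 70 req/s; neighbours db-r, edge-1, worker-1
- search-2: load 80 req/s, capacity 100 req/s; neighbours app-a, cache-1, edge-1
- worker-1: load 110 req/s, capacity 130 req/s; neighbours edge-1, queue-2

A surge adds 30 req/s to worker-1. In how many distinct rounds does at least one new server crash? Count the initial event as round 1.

Round 1 — worker-1 at 140 > 130. worker-1 crashes.
  worker-1 sheds 140 req/s to edge-1, queue-2: 70 each.
    edge-1: 10+70 = 80 ≤ 80
    queue-2: 20+70 = 90 > 70
Round 2 — queue-2 crashes.
  queue-2 sheds 90 req/s to db-r, edge-1: 45 each.
    db-r: 40+45 = 85 ≤ 110
    edge-1: 80+45 = 125 > 80
Round 3 — edge-1 crashes.
  edge-1 sheds 125 req/s to db-r, search-2: 62 each (1 lost).
    db-r: 85+62 = 147 > 110
    search-2: 80+62 = 142 > 100
Round 4 — db-r, search-2 crash.
  db-r sheds 147 req/s: no online neighbours, lost.
  search-2 sheds 142 req/s to app-a, cache-1: 71 each.
    app-a: 80+71 = 151 > 100
    cache-1: 30+71 = 101 > 90
Round 5 — app-a, cache-1 crash.
  app-a sheds 151 req/s: no online neighbours, lost.
  cache-1 sheds 101 req/s: no online neighbours, lost.
No further crashes.

5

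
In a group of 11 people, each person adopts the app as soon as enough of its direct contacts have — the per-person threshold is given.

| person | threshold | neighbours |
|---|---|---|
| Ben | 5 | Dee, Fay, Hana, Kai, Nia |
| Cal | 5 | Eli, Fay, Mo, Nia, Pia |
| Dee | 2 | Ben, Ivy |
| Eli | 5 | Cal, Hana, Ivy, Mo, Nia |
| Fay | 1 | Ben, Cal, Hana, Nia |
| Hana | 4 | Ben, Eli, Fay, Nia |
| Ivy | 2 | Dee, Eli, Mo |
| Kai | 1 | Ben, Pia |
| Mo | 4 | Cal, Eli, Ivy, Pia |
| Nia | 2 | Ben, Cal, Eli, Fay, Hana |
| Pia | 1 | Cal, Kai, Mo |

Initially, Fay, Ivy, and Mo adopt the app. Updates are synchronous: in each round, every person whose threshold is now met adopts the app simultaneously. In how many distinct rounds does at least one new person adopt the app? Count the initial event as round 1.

3

Round 1 — Fay, Ivy, Mo adopt the app (initial).
Round 2 — checking thresholds:
  Ben: 1 of 5 neighbours < 5, holds.
  Cal: 2 of 5 neighbours < 5, holds.
  Dee: 1 of 2 neighbours < 2, holds.
  Eli: 2 of 5 neighbours < 5, holds.
  Hana: 1 of 4 neighbours < 4, holds.
  Nia: 1 of 5 neighbours < 2, holds.
  Pia: 1 of 3 neighbours ≥ 1, adopts the app.
Round 3 — checking thresholds:
  Ben: 1 of 5 neighbours < 5, holds.
  Cal: 3 of 5 neighbours < 5, holds.
  Dee: 1 of 2 neighbours < 2, holds.
  Eli: 2 of 5 neighbours < 5, holds.
  Hana: 1 of 4 neighbours < 4, holds.
  Kai: 1 of 2 neighbours ≥ 1, adopts the app.
  Nia: 1 of 5 neighbours < 2, holds.
Round 4 — no new adoptions; cascade stops.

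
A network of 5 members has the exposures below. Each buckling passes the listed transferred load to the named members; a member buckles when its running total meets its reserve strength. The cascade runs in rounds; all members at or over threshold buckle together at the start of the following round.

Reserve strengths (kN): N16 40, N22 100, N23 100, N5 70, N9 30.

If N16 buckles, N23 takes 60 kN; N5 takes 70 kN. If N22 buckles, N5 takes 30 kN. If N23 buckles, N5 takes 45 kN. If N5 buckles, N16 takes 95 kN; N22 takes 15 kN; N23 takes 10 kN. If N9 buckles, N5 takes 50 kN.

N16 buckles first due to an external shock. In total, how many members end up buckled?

2

Round 1 — N16 buckles (initial).
  N23: +60 → 60 < 100
  N5: +70 → 70 ≥ 70
Round 2 — N5 buckles.
  N22: +15 → 15 < 100
  N23: +10 → 70 < 100
No further bucklings.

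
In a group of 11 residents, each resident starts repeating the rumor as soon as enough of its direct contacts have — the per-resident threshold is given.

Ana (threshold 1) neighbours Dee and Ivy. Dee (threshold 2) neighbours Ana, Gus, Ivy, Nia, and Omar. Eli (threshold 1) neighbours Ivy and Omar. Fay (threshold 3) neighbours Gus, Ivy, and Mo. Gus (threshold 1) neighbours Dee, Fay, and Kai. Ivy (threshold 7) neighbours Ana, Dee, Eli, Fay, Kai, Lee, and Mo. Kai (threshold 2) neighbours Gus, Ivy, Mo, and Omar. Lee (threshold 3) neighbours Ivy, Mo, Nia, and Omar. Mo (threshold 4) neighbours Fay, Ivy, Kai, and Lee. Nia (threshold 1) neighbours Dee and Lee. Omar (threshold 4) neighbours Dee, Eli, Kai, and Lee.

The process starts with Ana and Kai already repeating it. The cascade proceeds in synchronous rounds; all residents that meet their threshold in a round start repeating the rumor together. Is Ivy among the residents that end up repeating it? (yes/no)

no

Round 1 — Ana, Kai start repeating the rumor (initial).
Round 2 — checking thresholds:
  Dee: 1 of 5 neighbours < 2, holds.
  Gus: 1 of 3 neighbours ≥ 1, starts repeating the rumor.
  Ivy: 2 of 7 neighbours < 7, holds.
  Mo: 1 of 4 neighbours < 4, holds.
  Omar: 1 of 4 neighbours < 4, holds.
Round 3 — checking thresholds:
  Dee: 2 of 5 neighbours ≥ 2, starts repeating the rumor.
  Fay: 1 of 3 neighbours < 3, holds.
  Ivy: 2 of 7 neighbours < 7, holds.
  Mo: 1 of 4 neighbours < 4, holds.
  Omar: 1 of 4 neighbours < 4, holds.
Round 4 — checking thresholds:
  Fay: 1 of 3 neighbours < 3, holds.
  Ivy: 3 of 7 neighbours < 7, holds.
  Mo: 1 of 4 neighbours < 4, holds.
  Nia: 1 of 2 neighbours ≥ 1, starts repeating the rumor.
  Omar: 2 of 4 neighbours < 4, holds.
Round 5 — no new spreads; cascade stops.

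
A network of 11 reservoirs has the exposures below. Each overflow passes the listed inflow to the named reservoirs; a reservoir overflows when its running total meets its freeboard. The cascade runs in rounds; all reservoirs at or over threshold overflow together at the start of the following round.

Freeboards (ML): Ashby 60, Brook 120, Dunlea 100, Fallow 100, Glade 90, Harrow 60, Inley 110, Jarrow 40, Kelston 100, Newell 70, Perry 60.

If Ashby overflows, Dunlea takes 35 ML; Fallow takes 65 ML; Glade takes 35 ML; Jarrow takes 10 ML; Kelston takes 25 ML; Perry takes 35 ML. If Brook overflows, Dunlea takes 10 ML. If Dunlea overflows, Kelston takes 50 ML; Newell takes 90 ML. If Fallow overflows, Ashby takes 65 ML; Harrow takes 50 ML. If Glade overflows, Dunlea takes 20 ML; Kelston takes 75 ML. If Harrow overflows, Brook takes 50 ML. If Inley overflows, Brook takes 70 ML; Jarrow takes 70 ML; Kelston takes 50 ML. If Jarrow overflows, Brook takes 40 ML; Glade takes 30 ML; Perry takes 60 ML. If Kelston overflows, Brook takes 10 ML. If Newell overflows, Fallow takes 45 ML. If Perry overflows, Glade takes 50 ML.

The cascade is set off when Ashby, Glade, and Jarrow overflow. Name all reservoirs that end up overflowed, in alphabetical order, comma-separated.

Round 1 — Ashby, Glade, Jarrow overflow (initial).
  Brook: +40 → 40 < 120
  Dunlea: +35+20 → 55 < 100
  Fallow: +65 → 65 < 100
  Kelston: +25+75 → 100 ≥ 100
  Perry: +35+60 → 95 ≥ 60
Round 2 — Kelston, Perry overflow.
  Brook: +10 → 50 < 120
No further overflows.

Ashby, Glade, Jarrow, Kelston, Perry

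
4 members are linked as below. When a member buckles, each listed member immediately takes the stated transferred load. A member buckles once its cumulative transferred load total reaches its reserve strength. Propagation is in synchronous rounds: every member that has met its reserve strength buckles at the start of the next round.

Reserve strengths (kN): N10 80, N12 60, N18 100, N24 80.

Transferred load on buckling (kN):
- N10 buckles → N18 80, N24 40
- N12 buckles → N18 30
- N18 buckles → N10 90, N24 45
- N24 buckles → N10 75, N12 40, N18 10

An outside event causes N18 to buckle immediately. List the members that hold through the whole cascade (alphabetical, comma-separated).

N12

Round 1 — N18 buckles (initial).
  N10: +90 → 90 ≥ 80
  N24: +45 → 45 < 80
Round 2 — N10 buckles.
  N24: +40 → 85 ≥ 80
Round 3 — N24 buckles.
  N12: +40 → 40 < 60
No further bucklings.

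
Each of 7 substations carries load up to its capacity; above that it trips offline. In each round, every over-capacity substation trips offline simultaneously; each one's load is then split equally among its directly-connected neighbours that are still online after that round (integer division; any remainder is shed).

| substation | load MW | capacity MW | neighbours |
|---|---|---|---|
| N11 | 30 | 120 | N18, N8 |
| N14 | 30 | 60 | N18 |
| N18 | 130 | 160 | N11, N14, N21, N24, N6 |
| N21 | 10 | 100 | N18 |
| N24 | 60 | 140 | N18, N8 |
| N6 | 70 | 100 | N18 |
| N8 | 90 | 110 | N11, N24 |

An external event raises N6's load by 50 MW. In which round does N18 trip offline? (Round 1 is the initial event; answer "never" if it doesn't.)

Round 1 — N6 at 120 > 100. N6 trips offline.
  N6 sheds 120 MW to N18: 120 each.
    N18: 130+120 = 250 > 160
Round 2 — N18 trips offline.
  N18 sheds 250 MW to N11, N14, N21, N24: 62 each (2 lost).
    N11: 30+62 = 92 ≤ 120
    N14: 30+62 = 92 > 60
    N21: 10+62 = 72 ≤ 100
    N24: 60+62 = 122 ≤ 140
Round 3 — N14 trips offline.
  N14 sheds 92 MW: no online neighbours, lost.
No further trips.

2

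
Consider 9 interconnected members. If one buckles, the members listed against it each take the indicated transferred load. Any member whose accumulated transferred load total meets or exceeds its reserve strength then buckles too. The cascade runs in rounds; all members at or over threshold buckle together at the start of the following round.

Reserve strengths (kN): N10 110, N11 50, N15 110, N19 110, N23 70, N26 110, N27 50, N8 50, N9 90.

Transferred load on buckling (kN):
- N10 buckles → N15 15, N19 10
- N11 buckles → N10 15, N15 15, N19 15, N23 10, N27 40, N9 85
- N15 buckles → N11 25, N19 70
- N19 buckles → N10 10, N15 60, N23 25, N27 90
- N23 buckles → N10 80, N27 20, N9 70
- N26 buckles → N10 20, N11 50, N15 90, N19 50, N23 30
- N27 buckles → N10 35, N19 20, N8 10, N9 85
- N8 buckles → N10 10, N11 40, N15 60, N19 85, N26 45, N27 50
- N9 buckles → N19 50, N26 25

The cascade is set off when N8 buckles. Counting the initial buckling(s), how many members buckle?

2

Round 1 — N8 buckles (initial).
  N10: +10 → 10 < 110
  N11: +40 → 40 < 50
  N15: +60 → 60 < 110
  N19: +85 → 85 < 110
  N26: +45 → 45 < 110
  N27: +50 → 50 ≥ 50
Round 2 — N27 buckles.
  N10: +35 → 45 < 110
  N19: +20 → 105 < 110
  N9: +85 → 85 < 90
No further bucklings.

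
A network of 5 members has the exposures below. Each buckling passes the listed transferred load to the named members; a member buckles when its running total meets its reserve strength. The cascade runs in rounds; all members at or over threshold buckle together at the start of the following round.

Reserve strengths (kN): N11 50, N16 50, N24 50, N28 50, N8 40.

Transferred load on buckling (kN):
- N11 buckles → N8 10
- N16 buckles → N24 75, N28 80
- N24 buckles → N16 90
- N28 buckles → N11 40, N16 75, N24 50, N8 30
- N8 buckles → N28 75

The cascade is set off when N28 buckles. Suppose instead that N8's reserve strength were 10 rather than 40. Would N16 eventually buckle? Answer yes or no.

With N8's reserve strength at 10:
Round 1 — N28 buckles (initial).
  N11: +40 → 40 < 50
  N16: +75 → 75 ≥ 50
  N24: +50 → 50 ≥ 50
  N8: +30 → 30 ≥ 10
Round 2 — N16, N24, N8 buckle.
No further bucklings.

yes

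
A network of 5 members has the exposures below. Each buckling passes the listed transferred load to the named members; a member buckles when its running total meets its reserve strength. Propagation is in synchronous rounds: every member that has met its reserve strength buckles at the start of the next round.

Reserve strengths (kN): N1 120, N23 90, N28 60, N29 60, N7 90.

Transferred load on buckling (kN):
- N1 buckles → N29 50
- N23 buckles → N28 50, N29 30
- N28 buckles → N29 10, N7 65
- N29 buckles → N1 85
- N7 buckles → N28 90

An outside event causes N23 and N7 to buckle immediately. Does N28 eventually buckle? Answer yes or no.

Round 1 — N23, N7 buckle (initial).
  N28: +50+90 → 140 ≥ 60
  N29: +30 → 30 < 60
Round 2 — N28 buckles.
  N29: +10 → 40 < 60
No further bucklings.

yes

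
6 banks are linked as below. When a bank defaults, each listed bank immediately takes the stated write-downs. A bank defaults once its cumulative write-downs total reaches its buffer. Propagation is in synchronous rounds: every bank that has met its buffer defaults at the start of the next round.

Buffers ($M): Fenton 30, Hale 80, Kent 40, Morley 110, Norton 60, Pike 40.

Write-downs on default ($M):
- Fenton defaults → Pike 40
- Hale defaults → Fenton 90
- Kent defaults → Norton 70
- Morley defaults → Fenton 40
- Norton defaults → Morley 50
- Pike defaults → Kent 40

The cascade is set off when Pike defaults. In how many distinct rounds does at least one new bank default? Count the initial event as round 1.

3

Round 1 — Pike defaults (initial).
  Kent: +40 → 40 ≥ 40
Round 2 — Kent defaults.
  Norton: +70 → 70 ≥ 60
Round 3 — Norton defaults.
  Morley: +50 → 50 < 110
No further defaults.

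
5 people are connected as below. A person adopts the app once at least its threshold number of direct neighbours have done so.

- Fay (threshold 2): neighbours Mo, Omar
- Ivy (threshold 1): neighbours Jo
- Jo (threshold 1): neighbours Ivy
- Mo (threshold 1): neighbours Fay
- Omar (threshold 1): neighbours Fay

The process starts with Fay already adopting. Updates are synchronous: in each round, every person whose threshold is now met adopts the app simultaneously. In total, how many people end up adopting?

Round 1 — Fay adopts the app (initial).
Round 2 — checking thresholds:
  Mo: 1 of 1 neighbours ≥ 1, adopts the app.
  Omar: 1 of 1 neighbours ≥ 1, adopts the app.
Round 3 — no new adoptions; cascade stops.

3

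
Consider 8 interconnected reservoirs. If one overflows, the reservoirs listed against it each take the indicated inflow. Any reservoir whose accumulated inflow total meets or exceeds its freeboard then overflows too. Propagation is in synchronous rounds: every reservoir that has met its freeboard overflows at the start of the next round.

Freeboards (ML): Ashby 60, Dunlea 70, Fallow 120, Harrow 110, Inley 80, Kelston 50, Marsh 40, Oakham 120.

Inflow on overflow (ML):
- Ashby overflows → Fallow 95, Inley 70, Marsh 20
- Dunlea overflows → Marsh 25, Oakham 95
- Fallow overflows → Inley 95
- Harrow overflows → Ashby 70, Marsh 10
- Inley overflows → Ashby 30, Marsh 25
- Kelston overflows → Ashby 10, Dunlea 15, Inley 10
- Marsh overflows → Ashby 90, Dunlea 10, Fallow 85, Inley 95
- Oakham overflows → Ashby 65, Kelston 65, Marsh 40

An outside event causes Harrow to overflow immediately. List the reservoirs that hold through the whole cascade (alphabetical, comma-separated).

Round 1 — Harrow overflows (initial).
  Ashby: +70 → 70 ≥ 60
  Marsh: +10 → 10 < 40
Round 2 — Ashby overflows.
  Fallow: +95 → 95 < 120
  Inley: +70 → 70 < 80
  Marsh: +20 → 30 < 40
No further overflows.

Dunlea, Fallow, Inley, Kelston, Marsh, Oakham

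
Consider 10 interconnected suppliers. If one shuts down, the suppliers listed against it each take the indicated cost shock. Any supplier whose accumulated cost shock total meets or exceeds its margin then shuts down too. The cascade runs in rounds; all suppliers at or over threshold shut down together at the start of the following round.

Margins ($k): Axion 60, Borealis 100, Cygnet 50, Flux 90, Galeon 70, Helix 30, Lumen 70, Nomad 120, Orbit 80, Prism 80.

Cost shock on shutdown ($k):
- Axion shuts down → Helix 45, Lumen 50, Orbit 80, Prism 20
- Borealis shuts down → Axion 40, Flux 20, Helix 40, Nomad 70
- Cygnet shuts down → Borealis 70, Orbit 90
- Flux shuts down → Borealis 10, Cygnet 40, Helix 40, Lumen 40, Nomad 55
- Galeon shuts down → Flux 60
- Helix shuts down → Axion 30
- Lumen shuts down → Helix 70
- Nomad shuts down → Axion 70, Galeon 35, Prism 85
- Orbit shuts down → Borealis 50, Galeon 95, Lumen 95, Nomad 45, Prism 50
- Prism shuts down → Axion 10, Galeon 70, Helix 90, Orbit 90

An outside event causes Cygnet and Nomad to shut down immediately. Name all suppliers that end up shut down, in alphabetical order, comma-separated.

Round 1 — Cygnet, Nomad shut down (initial).
  Axion: +70 → 70 ≥ 60
  Borealis: +70 → 70 < 100
  Galeon: +35 → 35 < 70
  Orbit: +90 → 90 ≥ 80
  Prism: +85 → 85 ≥ 80
Round 2 — Axion, Orbit, Prism shut down.
  Borealis: +50 → 120 ≥ 100
  Galeon: +95+70 → 200 ≥ 70
  Helix: +45+90 → 135 ≥ 30
  Lumen: +50+95 → 145 ≥ 70
Round 3 — Borealis, Galeon, Helix, Lumen shut down.
  Flux: +20+60 → 80 < 90
No further shutdowns.

Axion, Borealis, Cygnet, Galeon, Helix, Lumen, Nomad, Orbit, Prism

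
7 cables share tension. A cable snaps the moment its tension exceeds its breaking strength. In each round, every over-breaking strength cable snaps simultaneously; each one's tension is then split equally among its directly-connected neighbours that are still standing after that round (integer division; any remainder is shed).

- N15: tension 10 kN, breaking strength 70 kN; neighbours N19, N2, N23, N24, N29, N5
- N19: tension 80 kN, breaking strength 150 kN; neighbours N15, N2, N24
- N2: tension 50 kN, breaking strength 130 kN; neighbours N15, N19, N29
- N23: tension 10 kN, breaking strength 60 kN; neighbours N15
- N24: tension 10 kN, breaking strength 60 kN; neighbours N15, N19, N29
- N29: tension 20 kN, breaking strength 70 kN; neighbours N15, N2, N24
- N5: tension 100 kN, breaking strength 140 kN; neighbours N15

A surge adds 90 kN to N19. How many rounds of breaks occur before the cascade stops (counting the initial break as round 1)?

Round 1 — N19 at 170 > 150. N19 snaps.
  N19 sheds 170 kN to N15, N2, N24: 56 each (2 lost).
    N15: 10+56 = 66 ≤ 70
    N2: 50+56 = 106 ≤ 130
    N24: 10+56 = 66 > 60
Round 2 — N24 snaps.
  N24 sheds 66 kN to N15, N29: 33 each.
    N15: 66+33 = 99 > 70
    N29: 20+33 = 53 ≤ 70
Round 3 — N15 snaps.
  N15 sheds 99 kN to N2, N23, N29, N5: 24 each (3 lost).
    N2: 106+24 = 130 ≤ 130
    N23: 10+24 = 34 ≤ 60
    N29: 53+24 = 77 > 70
    N5: 100+24 = 124 ≤ 140
Round 4 — N29 snaps.
  N29 sheds 77 kN to N2: 77 each.
    N2: 130+77 = 207 > 130
Round 5 — N2 snaps.
  N2 sheds 207 kN: no online neighbours, lost.
No further breaks.

5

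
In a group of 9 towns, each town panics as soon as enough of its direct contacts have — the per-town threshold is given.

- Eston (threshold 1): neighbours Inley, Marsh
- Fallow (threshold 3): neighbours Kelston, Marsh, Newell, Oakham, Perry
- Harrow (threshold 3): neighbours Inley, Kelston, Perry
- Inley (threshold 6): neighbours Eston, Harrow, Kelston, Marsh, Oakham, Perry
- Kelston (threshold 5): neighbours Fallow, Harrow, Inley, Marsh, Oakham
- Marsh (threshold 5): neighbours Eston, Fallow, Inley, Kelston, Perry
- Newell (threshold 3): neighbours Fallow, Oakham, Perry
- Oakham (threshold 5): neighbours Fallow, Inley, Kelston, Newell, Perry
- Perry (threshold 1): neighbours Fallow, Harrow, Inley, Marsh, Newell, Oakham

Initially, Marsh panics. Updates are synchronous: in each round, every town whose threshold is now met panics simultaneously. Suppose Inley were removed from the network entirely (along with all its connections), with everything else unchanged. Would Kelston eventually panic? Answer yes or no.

With Inley removed:
Round 1 — Marsh panics (initial).
Round 2 — checking thresholds:
  Eston: 1 of 1 neighbours ≥ 1, panics.
  Fallow: 1 of 5 neighbours < 3, not yet.
  Kelston: 1 of 4 neighbours < 5, not yet.
  Perry: 1 of 5 neighbours ≥ 1, panics.
Round 3 — no new panics; cascade stops.

no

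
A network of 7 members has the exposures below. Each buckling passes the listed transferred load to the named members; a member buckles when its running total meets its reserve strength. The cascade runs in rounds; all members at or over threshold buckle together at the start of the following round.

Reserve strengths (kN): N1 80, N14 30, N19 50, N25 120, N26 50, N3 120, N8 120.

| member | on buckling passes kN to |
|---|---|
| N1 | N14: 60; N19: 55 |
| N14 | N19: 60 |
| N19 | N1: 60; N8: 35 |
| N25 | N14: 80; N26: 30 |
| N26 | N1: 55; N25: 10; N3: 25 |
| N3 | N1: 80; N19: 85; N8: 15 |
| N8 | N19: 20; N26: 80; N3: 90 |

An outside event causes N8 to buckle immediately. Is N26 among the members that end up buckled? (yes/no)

yes

Round 1 — N8 buckles (initial).
  N19: +20 → 20 < 50
  N26: +80 → 80 ≥ 50
  N3: +90 → 90 < 120
Round 2 — N26 buckles.
  N1: +55 → 55 < 80
  N25: +10 → 10 < 120
  N3: +25 → 115 < 120
No further bucklings.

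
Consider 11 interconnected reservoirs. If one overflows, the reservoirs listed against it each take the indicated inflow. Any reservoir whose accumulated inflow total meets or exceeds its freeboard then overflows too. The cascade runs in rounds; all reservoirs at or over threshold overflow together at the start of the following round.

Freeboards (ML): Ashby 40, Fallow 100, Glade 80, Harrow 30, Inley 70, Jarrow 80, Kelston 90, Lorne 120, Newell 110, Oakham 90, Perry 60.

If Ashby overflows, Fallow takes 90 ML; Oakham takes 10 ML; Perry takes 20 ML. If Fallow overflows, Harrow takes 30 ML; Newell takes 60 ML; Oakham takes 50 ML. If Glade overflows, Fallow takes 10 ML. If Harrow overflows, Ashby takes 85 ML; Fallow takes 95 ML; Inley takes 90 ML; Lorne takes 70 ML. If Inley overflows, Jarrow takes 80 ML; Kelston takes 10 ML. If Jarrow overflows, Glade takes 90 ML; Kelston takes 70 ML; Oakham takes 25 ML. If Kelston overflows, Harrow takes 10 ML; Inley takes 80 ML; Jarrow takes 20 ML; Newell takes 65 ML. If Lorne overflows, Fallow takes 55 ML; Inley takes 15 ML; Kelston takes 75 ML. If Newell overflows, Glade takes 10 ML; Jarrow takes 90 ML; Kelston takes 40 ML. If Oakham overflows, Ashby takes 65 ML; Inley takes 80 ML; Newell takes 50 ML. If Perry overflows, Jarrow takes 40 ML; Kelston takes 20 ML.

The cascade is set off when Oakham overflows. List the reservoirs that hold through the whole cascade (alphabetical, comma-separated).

Lorne, Perry

Round 1 — Oakham overflows (initial).
  Ashby: +65 → 65 ≥ 40
  Inley: +80 → 80 ≥ 70
  Newell: +50 → 50 < 110
Round 2 — Ashby, Inley overflow.
  Fallow: +90 → 90 < 100
  Jarrow: +80 → 80 ≥ 80
  Kelston: +10 → 10 < 90
  Perry: +20 → 20 < 60
Round 3 — Jarrow overflows.
  Glade: +90 → 90 ≥ 80
  Kelston: +70 → 80 < 90
Round 4 — Glade overflows.
  Fallow: +10 → 100 ≥ 100
Round 5 — Fallow overflows.
  Harrow: +30 → 30 ≥ 30
  Newell: +60 → 110 ≥ 110
Round 6 — Harrow, Newell overflow.
  Kelston: +40 → 120 ≥ 90
  Lorne: +70 → 70 < 120
Round 7 — Kelston overflows.
No further overflows.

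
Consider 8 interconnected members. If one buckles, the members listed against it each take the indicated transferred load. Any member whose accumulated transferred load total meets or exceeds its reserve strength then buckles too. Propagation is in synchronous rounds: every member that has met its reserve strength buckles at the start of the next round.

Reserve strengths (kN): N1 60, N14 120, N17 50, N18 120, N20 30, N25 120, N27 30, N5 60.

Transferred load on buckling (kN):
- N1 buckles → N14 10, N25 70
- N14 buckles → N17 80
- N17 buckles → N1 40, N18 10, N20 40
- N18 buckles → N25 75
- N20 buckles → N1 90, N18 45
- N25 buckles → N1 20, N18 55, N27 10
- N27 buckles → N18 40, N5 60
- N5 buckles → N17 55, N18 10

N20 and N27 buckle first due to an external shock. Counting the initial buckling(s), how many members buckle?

Round 1 — N20, N27 buckle (initial).
  N1: +90 → 90 ≥ 60
  N18: +45+40 → 85 < 120
  N5: +60 → 60 ≥ 60
Round 2 — N1, N5 buckle.
  N14: +10 → 10 < 120
  N17: +55 → 55 ≥ 50
  N18: +10 → 95 < 120
  N25: +70 → 70 < 120
Round 3 — N17 buckles.
  N18: +10 → 105 < 120
No further bucklings.

5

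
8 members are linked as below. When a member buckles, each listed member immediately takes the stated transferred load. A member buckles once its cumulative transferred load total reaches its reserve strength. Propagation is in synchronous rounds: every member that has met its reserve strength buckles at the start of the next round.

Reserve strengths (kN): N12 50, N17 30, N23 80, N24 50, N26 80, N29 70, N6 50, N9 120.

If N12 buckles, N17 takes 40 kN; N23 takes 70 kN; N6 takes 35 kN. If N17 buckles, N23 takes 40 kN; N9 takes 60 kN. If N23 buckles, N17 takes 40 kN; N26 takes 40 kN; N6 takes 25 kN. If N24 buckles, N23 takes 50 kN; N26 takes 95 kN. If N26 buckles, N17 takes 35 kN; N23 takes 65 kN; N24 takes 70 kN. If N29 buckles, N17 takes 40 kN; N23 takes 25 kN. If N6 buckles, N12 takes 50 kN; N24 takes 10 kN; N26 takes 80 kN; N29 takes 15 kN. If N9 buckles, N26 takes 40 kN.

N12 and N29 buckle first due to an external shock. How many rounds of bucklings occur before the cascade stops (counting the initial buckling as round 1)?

5

Round 1 — N12, N29 buckle (initial).
  N17: +40+40 → 80 ≥ 30
  N23: +70+25 → 95 ≥ 80
  N6: +35 → 35 < 50
Round 2 — N17, N23 buckle.
  N26: +40 → 40 < 80
  N6: +25 → 60 ≥ 50
  N9: +60 → 60 < 120
Round 3 — N6 buckles.
  N24: +10 → 10 < 50
  N26: +80 → 120 ≥ 80
Round 4 — N26 buckles.
  N24: +70 → 80 ≥ 50
Round 5 — N24 buckles.
No further bucklings.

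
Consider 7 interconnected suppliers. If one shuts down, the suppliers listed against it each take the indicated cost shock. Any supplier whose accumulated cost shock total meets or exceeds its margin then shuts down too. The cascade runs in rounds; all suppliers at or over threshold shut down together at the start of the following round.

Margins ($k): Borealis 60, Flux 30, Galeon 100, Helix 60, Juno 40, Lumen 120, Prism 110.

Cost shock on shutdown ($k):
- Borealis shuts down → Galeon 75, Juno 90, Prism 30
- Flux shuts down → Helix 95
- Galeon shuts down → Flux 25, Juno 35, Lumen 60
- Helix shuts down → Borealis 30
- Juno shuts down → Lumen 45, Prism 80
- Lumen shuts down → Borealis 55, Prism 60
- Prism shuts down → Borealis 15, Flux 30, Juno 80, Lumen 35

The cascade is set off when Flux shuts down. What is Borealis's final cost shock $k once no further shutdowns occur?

Round 1 — Flux shuts down (initial).
  Helix: +95 → 95 ≥ 60
Round 2 — Helix shuts down.
  Borealis: +30 → 30 < 60
No further shutdowns.

30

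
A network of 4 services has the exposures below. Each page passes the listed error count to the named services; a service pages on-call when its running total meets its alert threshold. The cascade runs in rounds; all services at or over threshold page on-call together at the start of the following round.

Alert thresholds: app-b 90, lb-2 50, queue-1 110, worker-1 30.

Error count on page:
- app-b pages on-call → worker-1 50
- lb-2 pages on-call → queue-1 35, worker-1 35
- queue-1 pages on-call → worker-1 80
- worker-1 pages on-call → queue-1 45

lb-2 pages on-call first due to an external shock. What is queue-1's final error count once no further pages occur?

Round 1 — lb-2 pages on-call (initial).
  queue-1: +35 → 35 < 110
  worker-1: +35 → 35 ≥ 30
Round 2 — worker-1 pages on-call.
  queue-1: +45 → 80 < 110
No further pages.

80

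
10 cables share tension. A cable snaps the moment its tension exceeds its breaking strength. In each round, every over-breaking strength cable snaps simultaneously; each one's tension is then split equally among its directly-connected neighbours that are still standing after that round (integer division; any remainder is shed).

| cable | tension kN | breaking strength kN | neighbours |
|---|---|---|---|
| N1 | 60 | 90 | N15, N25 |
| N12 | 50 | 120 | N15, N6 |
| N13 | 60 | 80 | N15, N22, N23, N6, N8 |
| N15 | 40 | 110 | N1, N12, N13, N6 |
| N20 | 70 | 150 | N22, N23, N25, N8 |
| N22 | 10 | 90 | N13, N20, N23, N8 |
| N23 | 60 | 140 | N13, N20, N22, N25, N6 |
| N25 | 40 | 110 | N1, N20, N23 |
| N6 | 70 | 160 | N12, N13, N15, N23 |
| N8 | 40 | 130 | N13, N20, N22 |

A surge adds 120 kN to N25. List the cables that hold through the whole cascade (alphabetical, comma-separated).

N12, N20, N22, N23, N6, N8

Round 1 — N25 at 160 > 110. N25 snaps.
  N25 sheds 160 kN to N1, N20, N23: 53 each (1 lost).
    N1: 60+53 = 113 > 90
    N20: 70+53 = 123 ≤ 150
    N23: 60+53 = 113 ≤ 140
Round 2 — N1 snaps.
  N1 sheds 113 kN to N15: 113 each.
    N15: 40+113 = 153 > 110
Round 3 — N15 snaps.
  N15 sheds 153 kN to N12, N13, N6: 51 each.
    N12: 50+51 = 101 ≤ 120
    N13: 60+51 = 111 > 80
    N6: 70+51 = 121 ≤ 160
Round 4 — N13 snaps.
  N13 sheds 111 kN to N22, N23, N6, N8: 27 each (3 lost).
    N22: 10+27 = 37 ≤ 90
    N23: 113+27 = 140 ≤ 140
    N6: 121+27 = 148 ≤ 160
    N8: 40+27 = 67 ≤ 130
No further breaks.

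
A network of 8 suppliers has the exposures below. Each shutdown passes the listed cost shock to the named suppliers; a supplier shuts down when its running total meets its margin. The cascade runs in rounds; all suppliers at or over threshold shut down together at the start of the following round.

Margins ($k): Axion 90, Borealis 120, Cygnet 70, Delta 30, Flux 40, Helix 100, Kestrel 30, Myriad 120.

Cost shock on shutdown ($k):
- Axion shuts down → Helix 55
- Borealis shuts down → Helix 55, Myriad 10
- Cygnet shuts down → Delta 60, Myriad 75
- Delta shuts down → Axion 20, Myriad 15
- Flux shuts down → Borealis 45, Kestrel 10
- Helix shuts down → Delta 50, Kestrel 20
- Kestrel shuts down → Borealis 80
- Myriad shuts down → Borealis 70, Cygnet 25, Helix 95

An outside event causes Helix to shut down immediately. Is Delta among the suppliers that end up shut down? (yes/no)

Round 1 — Helix shuts down (initial).
  Delta: +50 → 50 ≥ 30
  Kestrel: +20 → 20 < 30
Round 2 — Delta shuts down.
  Axion: +20 → 20 < 90
  Myriad: +15 → 15 < 120
No further shutdowns.

yes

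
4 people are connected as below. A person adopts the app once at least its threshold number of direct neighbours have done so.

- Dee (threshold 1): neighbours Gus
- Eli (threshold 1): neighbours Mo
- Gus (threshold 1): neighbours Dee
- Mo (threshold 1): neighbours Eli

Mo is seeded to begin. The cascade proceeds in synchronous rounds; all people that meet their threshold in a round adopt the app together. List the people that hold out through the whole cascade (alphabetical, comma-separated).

Round 1 — Mo adopts the app (initial).
Round 2 — checking thresholds:
  Eli: 1 of 1 neighbours ≥ 1, adopts the app.
Round 3 — no new adoptions; cascade stops.

Dee, Gus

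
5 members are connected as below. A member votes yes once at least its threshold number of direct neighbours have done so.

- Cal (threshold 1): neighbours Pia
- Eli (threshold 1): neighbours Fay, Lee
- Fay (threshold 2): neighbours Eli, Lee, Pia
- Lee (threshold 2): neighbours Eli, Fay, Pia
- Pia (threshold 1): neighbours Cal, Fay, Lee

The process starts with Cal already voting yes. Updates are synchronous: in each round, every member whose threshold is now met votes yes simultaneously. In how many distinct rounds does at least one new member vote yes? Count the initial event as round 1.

2

Round 1 — Cal votes yes (initial).
Round 2 — checking thresholds:
  Pia: 1 of 3 neighbours ≥ 1, votes yes.
Round 3 — no new yes votes; cascade stops.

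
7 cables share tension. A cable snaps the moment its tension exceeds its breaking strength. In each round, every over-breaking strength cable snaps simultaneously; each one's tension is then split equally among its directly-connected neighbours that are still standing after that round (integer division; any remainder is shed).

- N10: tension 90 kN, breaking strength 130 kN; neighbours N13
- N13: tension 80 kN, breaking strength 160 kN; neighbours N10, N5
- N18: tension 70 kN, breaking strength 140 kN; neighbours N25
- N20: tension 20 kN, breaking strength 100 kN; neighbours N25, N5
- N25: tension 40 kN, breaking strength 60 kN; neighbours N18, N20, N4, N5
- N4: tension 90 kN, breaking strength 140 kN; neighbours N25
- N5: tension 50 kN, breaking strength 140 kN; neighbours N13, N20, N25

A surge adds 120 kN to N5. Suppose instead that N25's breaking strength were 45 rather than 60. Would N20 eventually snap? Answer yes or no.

With N25's breaking strength at 45:
Round 1 — N5 at 170 > 140. N5 snaps.
  N5 sheds 170 kN to N13, N20, N25: 56 each (2 lost).
    N13: 80+56 = 136 ≤ 160
    N20: 20+56 = 76 ≤ 100
    N25: 40+56 = 96 > 45
Round 2 — N25 snaps.
  N25 sheds 96 kN to N18, N20, N4: 32 each.
    N18: 70+32 = 102 ≤ 140
    N20: 76+32 = 108 > 100
    N4: 90+32 = 122 ≤ 140
Round 3 — N20 snaps.
  N20 sheds 108 kN: no online neighbours, lost.
No further breaks.

yes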